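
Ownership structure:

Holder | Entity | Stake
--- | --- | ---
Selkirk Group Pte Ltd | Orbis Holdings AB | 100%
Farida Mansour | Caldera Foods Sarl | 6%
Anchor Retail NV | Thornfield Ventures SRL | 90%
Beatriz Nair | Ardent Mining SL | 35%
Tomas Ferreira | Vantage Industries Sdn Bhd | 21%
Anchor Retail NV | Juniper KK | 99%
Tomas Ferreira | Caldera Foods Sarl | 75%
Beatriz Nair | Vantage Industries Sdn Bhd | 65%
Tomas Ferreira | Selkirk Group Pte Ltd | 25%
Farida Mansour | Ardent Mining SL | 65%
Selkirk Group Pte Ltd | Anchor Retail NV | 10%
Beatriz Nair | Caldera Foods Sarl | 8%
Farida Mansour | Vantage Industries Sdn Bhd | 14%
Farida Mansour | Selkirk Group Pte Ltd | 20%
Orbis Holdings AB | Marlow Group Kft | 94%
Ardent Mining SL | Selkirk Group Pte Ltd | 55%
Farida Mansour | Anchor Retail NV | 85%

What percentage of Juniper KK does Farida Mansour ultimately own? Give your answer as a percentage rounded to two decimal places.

89.67%

Farida reaches Juniper along 3 paths.
Via Anchor: 85% × 99% = 84.15%.
Via Ardent → Selkirk → Anchor: 65% × 55% × 10% × 99% = 3.53925%.
Via Selkirk → Anchor: 20% × 10% × 99% = 1.98%.
Total: 84.15% + 3.53925% + 1.98% = 89.66925%.
Rounded: 89.67%.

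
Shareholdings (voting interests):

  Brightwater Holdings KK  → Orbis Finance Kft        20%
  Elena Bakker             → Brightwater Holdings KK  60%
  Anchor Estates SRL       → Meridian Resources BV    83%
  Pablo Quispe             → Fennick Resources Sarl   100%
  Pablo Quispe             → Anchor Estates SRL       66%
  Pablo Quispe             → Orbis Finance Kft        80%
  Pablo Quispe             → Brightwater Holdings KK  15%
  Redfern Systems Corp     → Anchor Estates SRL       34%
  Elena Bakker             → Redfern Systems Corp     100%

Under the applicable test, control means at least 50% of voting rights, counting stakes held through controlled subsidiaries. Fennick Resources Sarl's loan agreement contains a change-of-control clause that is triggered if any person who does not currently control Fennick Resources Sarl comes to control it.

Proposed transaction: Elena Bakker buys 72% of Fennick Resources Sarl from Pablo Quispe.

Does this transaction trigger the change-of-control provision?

The purchase adds only to Elena's holdings (Pablo's stake shrinks), so Elena is the only person who could newly come to control Fennick.
Elena holds 60% of Brightwater, so Elena controls Brightwater.
Elena holds 100% of Redfern, so Elena controls Redfern.
Neither Elena nor any entity Elena controls holds any voting interest in Fennick.
So before the transaction, Elena does not control Fennick.
After the purchase, Elena holds 72% of Fennick directly, and Pablo's stake falls to 28%.
Elena holds 72% of Fennick, so Elena controls Fennick.
Elena did not control Fennick before and does after, so the clause is triggered.

Yes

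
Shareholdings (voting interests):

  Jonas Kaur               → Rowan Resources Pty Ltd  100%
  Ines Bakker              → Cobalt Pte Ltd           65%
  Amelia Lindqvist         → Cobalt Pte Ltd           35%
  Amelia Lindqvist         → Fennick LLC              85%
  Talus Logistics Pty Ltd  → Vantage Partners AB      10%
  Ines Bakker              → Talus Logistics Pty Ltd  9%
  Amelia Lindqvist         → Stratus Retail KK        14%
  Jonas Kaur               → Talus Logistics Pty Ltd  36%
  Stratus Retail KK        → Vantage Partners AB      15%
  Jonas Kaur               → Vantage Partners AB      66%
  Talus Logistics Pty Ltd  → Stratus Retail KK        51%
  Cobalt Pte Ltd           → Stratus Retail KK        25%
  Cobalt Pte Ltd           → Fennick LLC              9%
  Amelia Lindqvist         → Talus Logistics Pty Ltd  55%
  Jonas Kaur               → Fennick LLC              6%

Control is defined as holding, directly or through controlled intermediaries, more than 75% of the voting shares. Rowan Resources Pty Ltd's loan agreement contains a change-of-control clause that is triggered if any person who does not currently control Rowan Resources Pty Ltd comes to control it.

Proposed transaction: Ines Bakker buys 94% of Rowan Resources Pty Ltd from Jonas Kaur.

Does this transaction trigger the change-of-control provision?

The purchase adds only to Ines's holdings (Jonas's stake shrinks), so Ines is the only person who could newly come to control Rowan.
Ines's largest direct stake is 65% in Cobalt, which does not meet the threshold, so Ines controls no company.
Neither Ines nor any entity Ines controls holds any voting interest in Rowan.
So before the transaction, Ines does not control Rowan.
After the purchase, Ines holds 94% of Rowan directly, and Jonas's stake falls to 6%.
Ines holds 94% of Rowan, so Ines controls Rowan.
Ines did not control Rowan before and does after, so the clause is triggered.

Yes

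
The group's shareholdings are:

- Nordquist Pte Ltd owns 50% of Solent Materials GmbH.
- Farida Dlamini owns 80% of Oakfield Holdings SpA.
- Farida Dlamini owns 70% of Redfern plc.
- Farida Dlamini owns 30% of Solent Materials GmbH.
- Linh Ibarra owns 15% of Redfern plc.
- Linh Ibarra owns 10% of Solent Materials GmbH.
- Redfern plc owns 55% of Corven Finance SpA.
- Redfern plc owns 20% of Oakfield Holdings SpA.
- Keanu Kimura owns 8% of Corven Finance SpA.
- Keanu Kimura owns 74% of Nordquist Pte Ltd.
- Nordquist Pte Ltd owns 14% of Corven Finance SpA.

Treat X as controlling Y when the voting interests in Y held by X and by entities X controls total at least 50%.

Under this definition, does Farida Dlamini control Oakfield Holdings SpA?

Farida holds 70% of Redfern, so Farida controls Redfern.
Farida and Redfern together hold 80% + 20% = 100% of Oakfield, so Farida controls Oakfield.

Yes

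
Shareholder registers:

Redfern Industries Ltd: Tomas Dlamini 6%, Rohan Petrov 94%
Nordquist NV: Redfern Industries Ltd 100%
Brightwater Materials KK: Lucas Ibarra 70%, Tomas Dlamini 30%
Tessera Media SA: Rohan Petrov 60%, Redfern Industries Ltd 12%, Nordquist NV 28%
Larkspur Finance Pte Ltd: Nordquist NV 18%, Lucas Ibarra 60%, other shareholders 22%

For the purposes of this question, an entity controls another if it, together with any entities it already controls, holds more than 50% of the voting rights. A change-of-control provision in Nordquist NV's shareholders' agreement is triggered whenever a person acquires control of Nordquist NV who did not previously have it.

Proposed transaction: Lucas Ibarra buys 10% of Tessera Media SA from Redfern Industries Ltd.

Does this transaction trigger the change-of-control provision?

The purchase adds only to Lucas's holdings (Redfern's stake shrinks), so Lucas is the only person who could newly come to control Nordquist.
Lucas holds 70% of Brightwater, so Lucas controls Brightwater.
Lucas holds 60% of Larkspur, so Lucas controls Larkspur.
Neither Lucas nor any entity Lucas controls holds any voting interest in Nordquist.
So before the transaction, Lucas does not control Nordquist.
After the purchase, Lucas holds 10% of Tessera directly, and Redfern's stake falls to 2%.
Lucas's side now holds 10% of Tessera, not > 50%, so Lucas still does not control Tessera.
After the transaction, neither Lucas nor any entity Lucas controls holds a voting interest in Nordquist, so Lucas still does not control it.
No new person acquires control, so the clause is not triggered.

No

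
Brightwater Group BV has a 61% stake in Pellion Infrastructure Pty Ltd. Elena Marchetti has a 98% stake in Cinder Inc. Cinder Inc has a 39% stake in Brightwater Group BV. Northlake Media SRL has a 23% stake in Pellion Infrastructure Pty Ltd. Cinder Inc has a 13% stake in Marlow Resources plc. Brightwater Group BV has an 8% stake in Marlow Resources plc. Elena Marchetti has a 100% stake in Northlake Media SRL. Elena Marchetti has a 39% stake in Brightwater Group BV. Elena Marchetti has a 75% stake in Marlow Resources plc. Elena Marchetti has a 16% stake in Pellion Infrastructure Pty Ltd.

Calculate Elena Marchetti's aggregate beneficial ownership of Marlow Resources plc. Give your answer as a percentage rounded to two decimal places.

Elena reaches Marlow along 4 paths.
Direct stake: 75% = 75%.
Via Cinder → Brightwater: 98% × 39% × 8% = 3.0576%.
Via Brightwater: 39% × 8% = 3.12%.
Via Cinder: 98% × 13% = 12.74%.
Total: 75% + 3.0576% + 3.12% + 12.74% = 93.9176%.
Rounded: 93.92%.

93.92%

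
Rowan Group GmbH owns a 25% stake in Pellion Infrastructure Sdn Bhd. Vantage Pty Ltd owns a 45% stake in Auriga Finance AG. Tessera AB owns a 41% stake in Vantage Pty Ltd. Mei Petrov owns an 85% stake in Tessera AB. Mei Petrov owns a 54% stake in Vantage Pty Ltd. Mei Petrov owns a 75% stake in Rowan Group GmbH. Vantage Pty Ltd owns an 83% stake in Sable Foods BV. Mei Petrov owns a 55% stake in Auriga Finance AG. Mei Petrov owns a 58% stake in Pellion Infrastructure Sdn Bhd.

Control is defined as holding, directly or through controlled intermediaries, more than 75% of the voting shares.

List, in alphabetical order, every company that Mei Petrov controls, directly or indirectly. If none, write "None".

Mei holds 85% of Tessera, so Mei controls Tessera.
Mei and Tessera together hold 54% + 41% = 95% of Vantage, so Mei controls Vantage.
Vantage and Mei together hold 45% + 55% = 100% of Auriga, so Mei controls Auriga.
Vantage holds 83% of Sable, so Mei controls Sable.
No other company's threshold is met.

Auriga Finance AG, Sable Foods BV, Tessera AB, Vantage Pty Ltd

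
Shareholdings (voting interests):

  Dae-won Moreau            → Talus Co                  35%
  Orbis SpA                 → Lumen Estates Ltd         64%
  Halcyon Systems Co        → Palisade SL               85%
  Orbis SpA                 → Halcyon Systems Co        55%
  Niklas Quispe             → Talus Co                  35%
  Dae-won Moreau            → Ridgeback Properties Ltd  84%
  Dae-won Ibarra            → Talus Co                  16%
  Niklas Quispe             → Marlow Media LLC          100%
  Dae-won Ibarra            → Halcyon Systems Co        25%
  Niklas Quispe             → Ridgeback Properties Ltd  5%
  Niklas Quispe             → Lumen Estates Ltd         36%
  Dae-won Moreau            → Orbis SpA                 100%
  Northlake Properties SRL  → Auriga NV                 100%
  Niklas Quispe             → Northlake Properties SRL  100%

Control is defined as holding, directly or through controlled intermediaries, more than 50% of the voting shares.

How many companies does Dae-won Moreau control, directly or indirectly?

Dae-won Moreau holds 100% of Orbis, so Dae-won Moreau controls Orbis.
Dae-won Moreau holds 84% of Ridgeback, so Dae-won Moreau controls Ridgeback.
Orbis holds 55% of Halcyon, so Dae-won Moreau controls Halcyon.
Orbis holds 64% of Lumen, so Dae-won Moreau controls Lumen.
Halcyon holds 85% of Palisade, so Dae-won Moreau controls Palisade.
No other company's threshold is met.
Dae-won Moreau controls 5 companies.

5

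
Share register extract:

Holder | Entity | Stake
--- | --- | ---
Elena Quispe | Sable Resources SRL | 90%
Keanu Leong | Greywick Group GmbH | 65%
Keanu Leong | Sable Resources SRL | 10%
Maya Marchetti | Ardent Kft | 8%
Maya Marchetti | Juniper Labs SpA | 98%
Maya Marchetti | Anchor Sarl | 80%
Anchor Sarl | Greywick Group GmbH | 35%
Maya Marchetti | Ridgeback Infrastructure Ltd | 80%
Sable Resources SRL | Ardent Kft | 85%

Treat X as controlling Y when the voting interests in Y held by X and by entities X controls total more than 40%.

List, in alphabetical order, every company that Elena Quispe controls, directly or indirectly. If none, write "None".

Ardent Kft, Sable Resources SRL

Elena holds 90% of Sable, so Elena controls Sable.
Sable holds 85% of Ardent, so Elena controls Ardent.
No other company's threshold is met.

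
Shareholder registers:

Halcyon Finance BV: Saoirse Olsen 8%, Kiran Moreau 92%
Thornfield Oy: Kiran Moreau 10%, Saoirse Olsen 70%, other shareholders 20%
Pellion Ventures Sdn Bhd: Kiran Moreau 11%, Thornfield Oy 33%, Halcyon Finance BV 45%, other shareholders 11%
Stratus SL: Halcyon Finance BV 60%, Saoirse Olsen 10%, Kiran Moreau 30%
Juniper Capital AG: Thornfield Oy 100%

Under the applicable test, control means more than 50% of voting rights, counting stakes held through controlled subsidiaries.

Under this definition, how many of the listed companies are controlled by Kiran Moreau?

Kiran holds 92% of Halcyon, so Kiran controls Halcyon.
Kiran and Halcyon together hold 11% + 45% = 56% of Pellion, so Kiran controls Pellion.
Halcyon and Kiran together hold 60% + 30% = 90% of Stratus, so Kiran controls Stratus.
No other company's threshold is met.
Kiran controls 3 companies.

3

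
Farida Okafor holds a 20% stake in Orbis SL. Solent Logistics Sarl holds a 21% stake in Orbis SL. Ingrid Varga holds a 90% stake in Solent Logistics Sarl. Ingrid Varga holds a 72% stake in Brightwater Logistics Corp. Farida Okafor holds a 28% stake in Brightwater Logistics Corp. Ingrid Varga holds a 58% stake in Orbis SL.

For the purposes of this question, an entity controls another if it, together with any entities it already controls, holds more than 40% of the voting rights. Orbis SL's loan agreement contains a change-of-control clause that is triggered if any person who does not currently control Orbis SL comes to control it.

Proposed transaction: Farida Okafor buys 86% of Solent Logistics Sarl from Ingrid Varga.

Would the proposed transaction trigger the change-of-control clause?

The purchase adds only to Farida's holdings (Ingrid's stake shrinks), so Farida is the only person who could newly come to control Orbis.
Farida's largest direct stake is 28% in Brightwater, which does not meet the threshold, so Farida controls no company.
In Orbis, Farida's side holds only 20%, not > 40%.
So before the transaction, Farida does not control Orbis.
After the purchase, Farida holds 86% of Solent directly, and Ingrid's stake falls to 4%.
Farida holds 86% of Solent, so Farida controls Solent.
Farida and Solent together hold 20% + 21% = 41% of Orbis, so Farida controls Orbis.
Farida did not control Orbis before and does after, so the clause is triggered.

Yes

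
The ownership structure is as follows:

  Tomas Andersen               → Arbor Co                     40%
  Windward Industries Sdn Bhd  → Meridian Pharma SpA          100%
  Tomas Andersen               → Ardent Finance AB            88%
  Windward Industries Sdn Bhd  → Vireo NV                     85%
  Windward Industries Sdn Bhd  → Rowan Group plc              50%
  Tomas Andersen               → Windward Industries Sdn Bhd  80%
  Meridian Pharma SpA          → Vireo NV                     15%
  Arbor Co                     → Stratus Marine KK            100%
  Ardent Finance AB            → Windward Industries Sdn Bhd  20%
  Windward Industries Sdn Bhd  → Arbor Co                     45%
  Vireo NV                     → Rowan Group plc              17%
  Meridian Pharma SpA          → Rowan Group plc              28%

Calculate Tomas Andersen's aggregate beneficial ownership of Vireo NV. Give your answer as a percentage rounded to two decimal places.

97.60%

Tomas reaches Vireo along 4 paths.
Via Windward: 80% × 85% = 68%.
Via Ardent → Windward: 88% × 20% × 85% = 14.96%.
Via Windward → Meridian: 80% × 100% × 15% = 12%.
Via Ardent → Windward → Meridian: 88% × 20% × 100% × 15% = 2.64%.
Total: 68% + 14.96% + 12% + 2.64% = 97.6%.
Rounded: 97.60%.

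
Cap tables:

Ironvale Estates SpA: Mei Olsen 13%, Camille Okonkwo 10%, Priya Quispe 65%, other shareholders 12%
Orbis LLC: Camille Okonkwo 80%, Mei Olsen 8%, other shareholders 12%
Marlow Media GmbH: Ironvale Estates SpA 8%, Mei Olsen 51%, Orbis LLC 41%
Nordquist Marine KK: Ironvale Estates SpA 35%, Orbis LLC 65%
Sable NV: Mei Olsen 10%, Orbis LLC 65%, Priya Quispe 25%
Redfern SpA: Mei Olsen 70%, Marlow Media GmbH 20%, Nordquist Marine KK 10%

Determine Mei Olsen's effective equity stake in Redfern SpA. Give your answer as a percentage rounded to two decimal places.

Mei reaches Redfern along 6 paths.
Direct stake: 70% = 70%.
Via Ironvale → Marlow: 13% × 8% × 20% = 0.208%.
Via Marlow: 51% × 20% = 10.2%.
Via Orbis → Marlow: 8% × 41% × 20% = 0.656%.
Via Ironvale → Nordquist: 13% × 35% × 10% = 0.455%.
Via Orbis → Nordquist: 8% × 65% × 10% = 0.52%.
Total: 70% + 0.208% + 10.2% + 0.656% + 0.455% + 0.52% = 82.039%.
Rounded: 82.04%.

82.04%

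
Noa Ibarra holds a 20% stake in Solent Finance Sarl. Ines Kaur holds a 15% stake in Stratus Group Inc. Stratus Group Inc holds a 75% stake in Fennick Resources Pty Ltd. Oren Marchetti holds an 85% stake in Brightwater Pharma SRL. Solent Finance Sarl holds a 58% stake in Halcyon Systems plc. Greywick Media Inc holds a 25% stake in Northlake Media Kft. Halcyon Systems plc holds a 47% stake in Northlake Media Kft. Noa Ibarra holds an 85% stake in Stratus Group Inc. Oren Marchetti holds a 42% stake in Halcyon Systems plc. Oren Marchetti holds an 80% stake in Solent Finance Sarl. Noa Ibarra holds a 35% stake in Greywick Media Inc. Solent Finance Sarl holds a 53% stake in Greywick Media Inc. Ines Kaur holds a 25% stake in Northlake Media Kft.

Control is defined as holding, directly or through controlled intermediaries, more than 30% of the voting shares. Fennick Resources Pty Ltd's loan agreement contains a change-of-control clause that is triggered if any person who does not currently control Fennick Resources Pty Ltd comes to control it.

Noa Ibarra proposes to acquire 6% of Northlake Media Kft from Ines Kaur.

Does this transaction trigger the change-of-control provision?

The purchase adds only to Noa's holdings (Ines's stake shrinks), so Noa is the only person who could newly come to control Fennick.
Noa holds 85% of Stratus, so Noa controls Stratus.
Stratus holds 75% of Fennick, so Noa controls Fennick.
So Noa already controls Fennick before the transaction.
After the purchase, Noa holds 6% of Northlake directly, and Ines's stake falls to 19%.
Noa controlled Fennick already, so this is not a new person acquiring control; every other person's position is unchanged or reduced.
No new person acquires control, so the clause is not triggered.

No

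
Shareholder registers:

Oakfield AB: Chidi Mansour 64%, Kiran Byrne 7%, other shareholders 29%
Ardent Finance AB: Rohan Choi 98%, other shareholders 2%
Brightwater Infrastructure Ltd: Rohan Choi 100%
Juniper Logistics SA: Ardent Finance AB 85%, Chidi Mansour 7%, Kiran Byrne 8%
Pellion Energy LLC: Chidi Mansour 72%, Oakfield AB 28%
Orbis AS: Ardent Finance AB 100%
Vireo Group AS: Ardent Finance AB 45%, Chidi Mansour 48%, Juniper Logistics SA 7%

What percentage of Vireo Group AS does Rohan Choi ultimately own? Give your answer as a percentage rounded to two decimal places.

Rohan reaches Vireo along 2 paths.
Via Ardent: 98% × 45% = 44.1%.
Via Ardent → Juniper: 98% × 85% × 7% = 5.831%.
Total: 44.1% + 5.831% = 49.931%.
Rounded: 49.93%.

49.93%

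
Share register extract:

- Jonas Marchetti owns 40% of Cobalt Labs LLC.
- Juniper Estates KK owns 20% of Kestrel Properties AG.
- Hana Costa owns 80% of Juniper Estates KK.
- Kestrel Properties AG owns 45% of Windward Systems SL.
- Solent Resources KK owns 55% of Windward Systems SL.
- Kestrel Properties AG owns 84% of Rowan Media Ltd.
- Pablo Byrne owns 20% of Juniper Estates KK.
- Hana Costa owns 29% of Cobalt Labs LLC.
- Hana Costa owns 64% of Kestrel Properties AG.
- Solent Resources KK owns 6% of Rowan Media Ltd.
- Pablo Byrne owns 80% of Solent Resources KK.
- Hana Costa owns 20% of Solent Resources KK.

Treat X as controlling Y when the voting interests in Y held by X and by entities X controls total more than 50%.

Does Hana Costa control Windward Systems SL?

Hana holds 80% of Juniper, so Hana controls Juniper.
Juniper and Hana together hold 20% + 64% = 84% of Kestrel, so Hana controls Kestrel.
Kestrel holds 84% of Rowan, so Hana controls Rowan.
In Windward, Hana's side holds only 45%, not > 50%.
So Hana does not control Windward.

No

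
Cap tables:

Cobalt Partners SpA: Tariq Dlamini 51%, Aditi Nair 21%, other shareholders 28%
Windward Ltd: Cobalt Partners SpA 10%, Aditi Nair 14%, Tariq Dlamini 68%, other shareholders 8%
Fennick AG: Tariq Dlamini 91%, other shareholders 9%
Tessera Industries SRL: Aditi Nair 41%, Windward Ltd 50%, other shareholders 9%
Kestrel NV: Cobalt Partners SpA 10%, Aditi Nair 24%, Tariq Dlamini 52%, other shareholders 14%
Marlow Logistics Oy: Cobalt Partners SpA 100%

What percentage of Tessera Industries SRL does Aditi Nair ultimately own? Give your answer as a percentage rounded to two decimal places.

49.05%

Aditi reaches Tessera along 3 paths.
Direct stake: 41% = 41%.
Via Cobalt → Windward: 21% × 10% × 50% = 1.05%.
Via Windward: 14% × 50% = 7%.
Total: 41% + 1.05% + 7% = 49.05%.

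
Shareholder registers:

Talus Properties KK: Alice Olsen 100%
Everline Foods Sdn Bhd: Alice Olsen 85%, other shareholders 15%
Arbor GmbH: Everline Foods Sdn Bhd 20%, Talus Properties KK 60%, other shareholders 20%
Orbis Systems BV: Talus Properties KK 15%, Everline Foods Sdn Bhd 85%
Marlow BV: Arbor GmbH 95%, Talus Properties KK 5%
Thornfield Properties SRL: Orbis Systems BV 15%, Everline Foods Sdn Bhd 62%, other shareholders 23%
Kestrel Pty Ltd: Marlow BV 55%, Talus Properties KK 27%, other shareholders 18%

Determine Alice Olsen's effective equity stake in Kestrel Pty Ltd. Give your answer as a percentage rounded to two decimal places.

Alice reaches Kestrel along 4 paths.
Via Everline → Arbor → Marlow: 85% × 20% × 95% × 55% = 8.8825%.
Via Talus → Arbor → Marlow: 100% × 60% × 95% × 55% = 31.35%.
Via Talus → Marlow: 100% × 5% × 55% = 2.75%.
Via Talus: 100% × 27% = 27%.
Total: 8.8825% + 31.35% + 2.75% + 27% = 69.9825%.
Rounded: 69.98%.

69.98%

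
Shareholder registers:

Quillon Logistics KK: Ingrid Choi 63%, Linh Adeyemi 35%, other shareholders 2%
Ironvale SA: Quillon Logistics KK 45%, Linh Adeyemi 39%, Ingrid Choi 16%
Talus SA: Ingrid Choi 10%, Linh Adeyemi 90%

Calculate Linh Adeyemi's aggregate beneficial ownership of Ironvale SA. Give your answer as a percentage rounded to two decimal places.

Linh reaches Ironvale along 2 paths.
Via Quillon: 35% × 45% = 15.75%.
Direct stake: 39% = 39%.
Total: 15.75% + 39% = 54.75%.

54.75%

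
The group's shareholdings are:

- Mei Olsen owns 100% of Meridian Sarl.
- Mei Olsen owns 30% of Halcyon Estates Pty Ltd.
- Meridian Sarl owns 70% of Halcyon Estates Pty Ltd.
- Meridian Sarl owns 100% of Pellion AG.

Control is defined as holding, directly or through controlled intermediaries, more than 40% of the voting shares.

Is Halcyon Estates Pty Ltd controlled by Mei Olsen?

Mei holds 100% of Meridian, so Mei controls Meridian.
Meridian and Mei together hold 70% + 30% = 100% of Halcyon, so Mei controls Halcyon.

Yes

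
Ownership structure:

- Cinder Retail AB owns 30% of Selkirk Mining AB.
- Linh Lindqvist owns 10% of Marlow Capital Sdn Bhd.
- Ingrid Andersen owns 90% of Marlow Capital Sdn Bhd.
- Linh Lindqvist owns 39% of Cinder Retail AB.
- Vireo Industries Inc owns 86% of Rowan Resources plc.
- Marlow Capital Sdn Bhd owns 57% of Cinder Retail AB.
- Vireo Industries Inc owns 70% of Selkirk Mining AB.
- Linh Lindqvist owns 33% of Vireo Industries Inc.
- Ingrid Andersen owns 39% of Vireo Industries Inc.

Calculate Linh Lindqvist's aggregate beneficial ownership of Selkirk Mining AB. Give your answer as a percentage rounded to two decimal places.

36.51%

Linh reaches Selkirk along 3 paths.
Via Marlow → Cinder: 10% × 57% × 30% = 1.71%.
Via Cinder: 39% × 30% = 11.7%.
Via Vireo: 33% × 70% = 23.1%.
Total: 1.71% + 11.7% + 23.1% = 36.51%.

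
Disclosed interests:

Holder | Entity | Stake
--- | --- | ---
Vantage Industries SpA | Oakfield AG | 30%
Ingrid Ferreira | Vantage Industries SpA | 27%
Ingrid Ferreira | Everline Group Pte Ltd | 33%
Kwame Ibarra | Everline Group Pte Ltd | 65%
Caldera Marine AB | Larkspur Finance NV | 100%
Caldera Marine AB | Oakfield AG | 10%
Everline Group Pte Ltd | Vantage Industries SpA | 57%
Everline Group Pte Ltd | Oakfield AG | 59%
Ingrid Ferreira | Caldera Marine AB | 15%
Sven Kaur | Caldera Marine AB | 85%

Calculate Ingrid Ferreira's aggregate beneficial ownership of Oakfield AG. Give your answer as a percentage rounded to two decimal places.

34.71%

Ingrid reaches Oakfield along 4 paths.
Via Everline → Vantage: 33% × 57% × 30% = 5.643%.
Via Vantage: 27% × 30% = 8.1%.
Via Everline: 33% × 59% = 19.47%.
Via Caldera: 15% × 10% = 1.5%.
Total: 5.643% + 8.1% + 19.47% + 1.5% = 34.713%.
Rounded: 34.71%.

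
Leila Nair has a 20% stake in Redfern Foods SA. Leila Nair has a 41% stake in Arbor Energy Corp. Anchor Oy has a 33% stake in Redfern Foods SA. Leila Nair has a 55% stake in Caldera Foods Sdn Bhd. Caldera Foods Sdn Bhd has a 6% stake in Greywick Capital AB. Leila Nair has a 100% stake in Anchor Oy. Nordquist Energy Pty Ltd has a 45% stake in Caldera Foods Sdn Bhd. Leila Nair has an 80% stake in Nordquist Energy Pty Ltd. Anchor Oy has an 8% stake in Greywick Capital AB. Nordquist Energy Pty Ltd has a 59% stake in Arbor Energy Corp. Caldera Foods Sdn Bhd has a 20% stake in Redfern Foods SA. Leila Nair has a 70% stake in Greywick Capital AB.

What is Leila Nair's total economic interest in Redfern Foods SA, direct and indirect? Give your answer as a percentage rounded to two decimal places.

Leila reaches Redfern along 4 paths.
Via Caldera: 55% × 20% = 11%.
Via Nordquist → Caldera: 80% × 45% × 20% = 7.2%.
Via Anchor: 100% × 33% = 33%.
Direct stake: 20% = 20%.
Total: 11% + 7.2% + 33% + 20% = 71.2%.
Rounded: 71.20%.

71.20%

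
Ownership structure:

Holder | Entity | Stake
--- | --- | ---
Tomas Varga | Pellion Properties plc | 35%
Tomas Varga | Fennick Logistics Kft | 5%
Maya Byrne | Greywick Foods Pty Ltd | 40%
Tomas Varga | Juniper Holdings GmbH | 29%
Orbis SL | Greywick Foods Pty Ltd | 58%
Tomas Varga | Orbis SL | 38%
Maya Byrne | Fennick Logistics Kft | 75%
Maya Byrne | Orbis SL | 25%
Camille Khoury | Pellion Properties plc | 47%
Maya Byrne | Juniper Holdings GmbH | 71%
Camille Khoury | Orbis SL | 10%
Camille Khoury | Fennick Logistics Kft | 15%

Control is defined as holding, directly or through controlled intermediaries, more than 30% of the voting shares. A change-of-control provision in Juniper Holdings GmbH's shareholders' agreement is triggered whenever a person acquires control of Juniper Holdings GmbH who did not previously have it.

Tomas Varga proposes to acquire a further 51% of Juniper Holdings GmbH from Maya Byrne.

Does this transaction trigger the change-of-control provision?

Yes

The purchase adds only to Tomas's holdings (Maya's stake shrinks), so Tomas is the only person who could newly come to control Juniper.
Tomas holds 38% of Orbis, so Tomas controls Orbis.
Tomas holds 35% of Pellion, so Tomas controls Pellion.
Orbis holds 58% of Greywick, so Tomas controls Greywick.
In Juniper, Tomas's side holds only 29%, not > 30%.
So before the transaction, Tomas does not control Juniper.
After the purchase, Tomas's direct stake in Juniper rises to 29% + 51% = 80%, and Maya's stake falls to 20%.
Tomas holds 80% of Juniper, so Tomas controls Juniper.
Tomas did not control Juniper before and does after, so the clause is triggered.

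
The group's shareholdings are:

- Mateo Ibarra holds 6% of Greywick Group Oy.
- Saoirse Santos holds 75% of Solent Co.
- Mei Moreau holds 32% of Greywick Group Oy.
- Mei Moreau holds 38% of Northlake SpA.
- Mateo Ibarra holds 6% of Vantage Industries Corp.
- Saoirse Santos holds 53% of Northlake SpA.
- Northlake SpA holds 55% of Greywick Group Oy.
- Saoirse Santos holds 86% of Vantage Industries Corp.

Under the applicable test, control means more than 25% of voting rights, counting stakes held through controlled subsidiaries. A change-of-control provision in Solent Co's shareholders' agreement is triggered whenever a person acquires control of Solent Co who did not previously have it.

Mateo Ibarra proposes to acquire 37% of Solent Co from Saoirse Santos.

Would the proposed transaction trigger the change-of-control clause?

The purchase adds only to Mateo's holdings (Saoirse's stake shrinks), so Mateo is the only person who could newly come to control Solent.
Mateo's largest direct stake is 6% in Vantage, which does not meet the threshold, so Mateo controls no company.
Neither Mateo nor any entity Mateo controls holds any voting interest in Solent.
So before the transaction, Mateo does not control Solent.
After the purchase, Mateo holds 37% of Solent directly, and Saoirse's stake falls to 38%.
Mateo holds 37% of Solent, so Mateo controls Solent.
Mateo did not control Solent before and does after, so the clause is triggered.

Yes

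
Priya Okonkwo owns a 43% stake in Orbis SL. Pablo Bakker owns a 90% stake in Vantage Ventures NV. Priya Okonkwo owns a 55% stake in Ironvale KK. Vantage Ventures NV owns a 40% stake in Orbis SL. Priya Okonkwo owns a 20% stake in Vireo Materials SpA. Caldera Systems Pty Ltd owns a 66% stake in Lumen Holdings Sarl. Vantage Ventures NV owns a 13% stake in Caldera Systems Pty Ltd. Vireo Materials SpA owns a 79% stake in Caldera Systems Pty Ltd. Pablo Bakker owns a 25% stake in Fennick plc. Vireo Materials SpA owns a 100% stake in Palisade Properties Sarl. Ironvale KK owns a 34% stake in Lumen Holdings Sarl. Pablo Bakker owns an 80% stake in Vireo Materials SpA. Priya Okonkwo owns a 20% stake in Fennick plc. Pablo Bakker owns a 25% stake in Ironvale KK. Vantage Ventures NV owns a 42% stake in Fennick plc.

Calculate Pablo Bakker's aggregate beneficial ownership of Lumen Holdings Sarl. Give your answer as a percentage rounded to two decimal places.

57.93%

Pablo reaches Lumen along 3 paths.
Via Vireo → Caldera: 80% × 79% × 66% = 41.712%.
Via Vantage → Caldera: 90% × 13% × 66% = 7.722%.
Via Ironvale: 25% × 34% = 8.5%.
Total: 41.712% + 7.722% + 8.5% = 57.934%.
Rounded: 57.93%.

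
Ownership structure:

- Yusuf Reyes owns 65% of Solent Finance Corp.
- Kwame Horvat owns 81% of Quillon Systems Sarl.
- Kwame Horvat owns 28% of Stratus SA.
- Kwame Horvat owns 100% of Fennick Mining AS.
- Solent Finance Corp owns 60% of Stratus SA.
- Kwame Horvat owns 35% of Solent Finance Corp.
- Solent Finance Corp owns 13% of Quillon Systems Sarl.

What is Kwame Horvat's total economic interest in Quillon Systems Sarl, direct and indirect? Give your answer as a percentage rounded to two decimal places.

Kwame reaches Quillon along 2 paths.
Direct stake: 81% = 81%.
Via Solent: 35% × 13% = 4.55%.
Total: 81% + 4.55% = 85.55%.

85.55%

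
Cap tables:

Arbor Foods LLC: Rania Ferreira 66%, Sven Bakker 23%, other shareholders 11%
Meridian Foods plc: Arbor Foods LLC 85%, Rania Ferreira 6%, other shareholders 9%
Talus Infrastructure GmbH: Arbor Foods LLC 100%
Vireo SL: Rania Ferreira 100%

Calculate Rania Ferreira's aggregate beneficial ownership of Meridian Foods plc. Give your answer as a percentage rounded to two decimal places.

Rania reaches Meridian along 2 paths.
Via Arbor: 66% × 85% = 56.1%.
Direct stake: 6% = 6%.
Total: 56.1% + 6% = 62.1%.
Rounded: 62.10%.

62.10%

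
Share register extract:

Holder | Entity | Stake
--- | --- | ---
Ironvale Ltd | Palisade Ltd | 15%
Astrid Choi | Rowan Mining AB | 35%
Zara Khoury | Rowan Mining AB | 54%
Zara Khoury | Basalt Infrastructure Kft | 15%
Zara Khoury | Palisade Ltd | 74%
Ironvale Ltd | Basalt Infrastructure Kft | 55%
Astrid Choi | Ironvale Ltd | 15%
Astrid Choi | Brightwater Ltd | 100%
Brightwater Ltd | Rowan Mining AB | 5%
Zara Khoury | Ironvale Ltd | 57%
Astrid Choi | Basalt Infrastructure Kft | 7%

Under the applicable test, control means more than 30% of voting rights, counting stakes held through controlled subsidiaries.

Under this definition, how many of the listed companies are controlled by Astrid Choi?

2

Astrid holds 100% of Brightwater, so Astrid controls Brightwater.
Astrid and Brightwater together hold 35% + 5% = 40% of Rowan, so Astrid controls Rowan.
No other company's threshold is met.
Astrid controls 2 companies.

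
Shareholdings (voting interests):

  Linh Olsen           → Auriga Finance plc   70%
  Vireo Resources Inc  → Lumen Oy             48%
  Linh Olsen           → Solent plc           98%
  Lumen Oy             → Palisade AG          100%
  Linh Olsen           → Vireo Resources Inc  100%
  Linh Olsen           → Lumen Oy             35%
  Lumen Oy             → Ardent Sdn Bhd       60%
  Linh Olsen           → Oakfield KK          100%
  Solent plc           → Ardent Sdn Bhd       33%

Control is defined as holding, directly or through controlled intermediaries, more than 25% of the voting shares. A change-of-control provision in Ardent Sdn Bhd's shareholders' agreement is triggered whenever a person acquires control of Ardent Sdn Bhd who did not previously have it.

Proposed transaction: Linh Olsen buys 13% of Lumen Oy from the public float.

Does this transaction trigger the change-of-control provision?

The purchase changes only Linh's holdings, so Linh is the only person who could newly come to control Ardent.
Linh holds 98% of Solent, so Linh controls Solent.
Linh holds 100% of Vireo, so Linh controls Vireo.
Linh and Vireo together hold 35% + 48% = 83% of Lumen, so Linh controls Lumen.
Solent and Lumen together hold 33% + 60% = 93% of Ardent, so Linh controls Ardent.
So Linh already controls Ardent before the transaction.
After the purchase, Linh's direct stake in Lumen rises to 35% + 13% = 48%.
Linh controlled Ardent already, so this is not a new person acquiring control; every other person's position is unchanged or reduced.
No new person acquires control, so the clause is not triggered.

No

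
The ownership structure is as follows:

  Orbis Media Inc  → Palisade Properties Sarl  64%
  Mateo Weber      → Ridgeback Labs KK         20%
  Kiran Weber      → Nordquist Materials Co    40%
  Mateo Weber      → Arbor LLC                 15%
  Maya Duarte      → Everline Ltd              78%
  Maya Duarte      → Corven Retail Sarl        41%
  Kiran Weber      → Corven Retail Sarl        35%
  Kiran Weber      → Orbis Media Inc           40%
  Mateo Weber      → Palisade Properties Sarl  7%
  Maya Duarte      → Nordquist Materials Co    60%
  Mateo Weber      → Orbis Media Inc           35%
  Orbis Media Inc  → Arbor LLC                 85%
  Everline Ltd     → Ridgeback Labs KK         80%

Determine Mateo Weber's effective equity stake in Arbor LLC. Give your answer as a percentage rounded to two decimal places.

Mateo reaches Arbor along 2 paths.
Via Orbis: 35% × 85% = 29.75%.
Direct stake: 15% = 15%.
Total: 29.75% + 15% = 44.75%.

44.75%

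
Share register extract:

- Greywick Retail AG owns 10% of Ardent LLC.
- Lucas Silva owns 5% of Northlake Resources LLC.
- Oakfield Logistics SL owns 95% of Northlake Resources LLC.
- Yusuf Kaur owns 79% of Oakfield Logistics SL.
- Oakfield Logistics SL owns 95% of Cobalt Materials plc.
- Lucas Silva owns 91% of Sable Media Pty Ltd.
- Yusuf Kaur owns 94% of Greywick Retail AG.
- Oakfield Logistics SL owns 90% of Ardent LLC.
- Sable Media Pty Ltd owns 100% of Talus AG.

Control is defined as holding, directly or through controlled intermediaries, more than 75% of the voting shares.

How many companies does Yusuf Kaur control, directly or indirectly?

Yusuf holds 79% of Oakfield, so Yusuf controls Oakfield.
Yusuf holds 94% of Greywick, so Yusuf controls Greywick.
Oakfield holds 95% of Northlake, so Yusuf controls Northlake.
Oakfield holds 95% of Cobalt, so Yusuf controls Cobalt.
Greywick and Oakfield together hold 10% + 90% = 100% of Ardent, so Yusuf controls Ardent.
No other company's threshold is met.
Yusuf controls 5 companies.

5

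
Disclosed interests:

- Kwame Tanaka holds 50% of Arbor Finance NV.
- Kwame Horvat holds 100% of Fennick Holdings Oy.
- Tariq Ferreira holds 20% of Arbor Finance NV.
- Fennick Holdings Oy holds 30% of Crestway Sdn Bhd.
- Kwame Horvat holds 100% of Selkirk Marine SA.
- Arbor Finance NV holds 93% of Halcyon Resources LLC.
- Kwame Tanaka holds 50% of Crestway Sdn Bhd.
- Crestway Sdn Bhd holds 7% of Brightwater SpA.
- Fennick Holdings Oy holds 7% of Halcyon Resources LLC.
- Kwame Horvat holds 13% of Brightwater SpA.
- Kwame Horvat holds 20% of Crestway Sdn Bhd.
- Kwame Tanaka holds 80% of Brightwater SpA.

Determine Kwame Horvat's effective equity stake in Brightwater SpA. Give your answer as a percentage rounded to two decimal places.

Kwame Horvat reaches Brightwater along 3 paths.
Direct stake: 13% = 13%.
Via Fennick → Crestway: 100% × 30% × 7% = 2.1%.
Via Crestway: 20% × 7% = 1.4%.
Total: 13% + 2.1% + 1.4% = 16.5%.
Rounded: 16.50%.

16.50%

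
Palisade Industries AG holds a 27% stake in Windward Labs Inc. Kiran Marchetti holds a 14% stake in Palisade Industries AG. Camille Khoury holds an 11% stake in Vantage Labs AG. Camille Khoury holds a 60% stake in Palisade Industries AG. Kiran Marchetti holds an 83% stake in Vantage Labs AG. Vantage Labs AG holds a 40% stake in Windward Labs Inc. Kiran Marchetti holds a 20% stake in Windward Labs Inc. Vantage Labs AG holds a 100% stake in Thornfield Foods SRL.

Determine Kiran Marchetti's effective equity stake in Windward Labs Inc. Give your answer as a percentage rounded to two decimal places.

56.98%

Kiran reaches Windward along 3 paths.
Via Palisade: 14% × 27% = 3.78%.
Via Vantage: 83% × 40% = 33.2%.
Direct stake: 20% = 20%.
Total: 3.78% + 33.2% + 20% = 56.98%.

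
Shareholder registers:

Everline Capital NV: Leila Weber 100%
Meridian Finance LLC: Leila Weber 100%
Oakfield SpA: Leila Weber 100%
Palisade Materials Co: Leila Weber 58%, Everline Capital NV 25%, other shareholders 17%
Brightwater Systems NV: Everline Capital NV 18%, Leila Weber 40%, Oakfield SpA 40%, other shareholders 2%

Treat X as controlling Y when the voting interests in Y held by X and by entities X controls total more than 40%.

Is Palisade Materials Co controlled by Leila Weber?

Leila holds 100% of Everline, so Leila controls Everline.
Leila and Everline together hold 58% + 25% = 83% of Palisade, so Leila controls Palisade.

Yes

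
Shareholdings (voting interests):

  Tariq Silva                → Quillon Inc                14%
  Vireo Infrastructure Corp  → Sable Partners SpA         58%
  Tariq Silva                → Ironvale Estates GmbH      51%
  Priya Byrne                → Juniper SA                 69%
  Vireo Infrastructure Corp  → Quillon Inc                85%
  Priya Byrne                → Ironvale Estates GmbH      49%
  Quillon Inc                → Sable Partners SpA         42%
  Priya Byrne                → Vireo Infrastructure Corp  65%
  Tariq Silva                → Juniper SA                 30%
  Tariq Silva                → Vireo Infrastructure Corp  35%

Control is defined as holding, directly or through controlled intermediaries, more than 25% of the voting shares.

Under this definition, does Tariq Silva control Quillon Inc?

Tariq holds 35% of Vireo, so Tariq controls Vireo.
Tariq and Vireo together hold 14% + 85% = 99% of Quillon, so Tariq controls Quillon.

Yes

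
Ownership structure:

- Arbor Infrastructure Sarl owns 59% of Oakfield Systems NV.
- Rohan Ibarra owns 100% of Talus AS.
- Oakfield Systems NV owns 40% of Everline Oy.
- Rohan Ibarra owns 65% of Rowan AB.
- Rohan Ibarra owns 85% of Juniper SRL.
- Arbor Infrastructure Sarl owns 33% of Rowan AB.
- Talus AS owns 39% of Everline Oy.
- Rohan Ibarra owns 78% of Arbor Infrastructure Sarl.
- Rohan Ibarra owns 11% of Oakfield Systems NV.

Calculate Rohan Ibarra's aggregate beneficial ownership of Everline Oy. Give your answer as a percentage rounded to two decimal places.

Rohan reaches Everline along 3 paths.
Via Talus: 100% × 39% = 39%.
Via Oakfield: 11% × 40% = 4.4%.
Via Arbor → Oakfield: 78% × 59% × 40% = 18.408%.
Total: 39% + 4.4% + 18.408% = 61.808%.
Rounded: 61.81%.

61.81%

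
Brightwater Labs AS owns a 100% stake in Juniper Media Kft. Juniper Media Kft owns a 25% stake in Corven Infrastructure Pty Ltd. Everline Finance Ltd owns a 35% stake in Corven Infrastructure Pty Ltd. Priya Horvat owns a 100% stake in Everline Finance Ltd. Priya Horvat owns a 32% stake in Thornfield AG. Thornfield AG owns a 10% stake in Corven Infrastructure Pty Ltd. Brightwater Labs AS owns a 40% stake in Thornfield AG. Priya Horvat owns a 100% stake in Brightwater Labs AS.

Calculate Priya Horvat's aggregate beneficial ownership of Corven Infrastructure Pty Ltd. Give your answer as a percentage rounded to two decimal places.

Priya reaches Corven along 4 paths.
Via Everline: 100% × 35% = 35%.
Via Brightwater → Juniper: 100% × 100% × 25% = 25%.
Via Brightwater → Thornfield: 100% × 40% × 10% = 4%.
Via Thornfield: 32% × 10% = 3.2%.
Total: 35% + 25% + 4% + 3.2% = 67.2%.
Rounded: 67.20%.

67.20%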